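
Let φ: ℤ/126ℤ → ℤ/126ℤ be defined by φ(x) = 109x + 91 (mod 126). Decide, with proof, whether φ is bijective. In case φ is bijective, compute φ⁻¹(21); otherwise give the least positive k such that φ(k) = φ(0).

56

Suppose φ(x_1) = φ(x_2) in ℤ/126ℤ. Then 109x_1 + 91 ≡ 109x_2 + 91 (mod 126), therefore 109(x_1 − x_2) ≡ 0 (mod 126).
Since gcd(109, 126) = 1, 109 is invertible modulo 126, hence x_1 − x_2 ≡ 0 (mod 126), i.e. x_1 = x_2.
We now compute 109⁻¹ mod 126 explicitly. Euclid's algorithm: 126 = 1·109 + 17, 109 = 6·17 + 7, 17 = 2·7 + 3, 7 = 2·3 + 1; back-substituting gives 1 = 37·109 − 32·126, so 109⁻¹ ≡ 37 (mod 126).
For any y ∈ ℤ/126ℤ, x = 37(y − 91) mod 126 satisfies φ(x) = 109·37(y − 91) + 91 ≡ y (since 109·37 ≡ 1 mod 126). So every y has a preimage.
Thus φ is bijective.
Since φ is bijective, we compute φ⁻¹(21): solve 109x + 91 ≡ 21 (mod 126), i.e. 109x ≡ 56 (mod 126).
Multiplying by 109⁻¹ = 37 gives x ≡ 37·56 = 2072 = 16·126 + 56 ≡ 56 (mod 126).
Check: φ(56) = 109·56 + 91 = 6195 = 49·126 + 21 ≡ 21 (mod 126).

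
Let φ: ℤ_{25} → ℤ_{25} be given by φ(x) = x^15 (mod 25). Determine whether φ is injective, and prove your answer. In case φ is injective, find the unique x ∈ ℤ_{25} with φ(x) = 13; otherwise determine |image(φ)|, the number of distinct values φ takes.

5

φ(0) = 0^15 = 0.
φ(5): Repeated squaring mod 25: 5^1 ≡ 5, 5^2 ≡ 5² = 25 ≡ 0, 5^4 ≡ 0² = 0, 5^8 ≡ 0² = 0. Since 15 = 8 + 4 + 2 + 1, 5^15 ≡ 0·0·0·5: 0·0 = 0, then 0·0 = 0, then 0·5 = 0. So 5^15 ≡ 0 (mod 25).
So φ(0) = φ(5) = 0 while 0 ≠ 5, therefore φ is not injective.
Since φ is not injective, we determine |image(φ)|. Computing x^15 mod 25 for each x (by repeated squaring, reducing mod 25 at every step), the values φ(0), φ(1), …, φ(24) are: 0, 1, 18, 7, 24, 0, 1, 18, 7, 24, 0, 1, 18, 7, 24, 0, 1, 18, 7, 24, 0, 1, 18, 7, 24.
The distinct values are {0, 1, 7, 18, 24}; there are 5 of them.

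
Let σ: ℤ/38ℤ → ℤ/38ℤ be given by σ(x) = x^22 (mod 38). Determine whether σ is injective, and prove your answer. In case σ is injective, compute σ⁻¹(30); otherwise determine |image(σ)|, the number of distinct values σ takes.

σ(18): Repeated squaring mod 38: 18^1 ≡ 18, 18^2 ≡ 18² = 324 ≡ 20, 18^4 ≡ 20² = 400 ≡ 20, 18^8 ≡ 20² = 400 ≡ 20, 18^16 ≡ 20² = 400 ≡ 20. Since 22 = 16 + 4 + 2, 18^22 ≡ 20·20·20: 20·20 = 400 ≡ 20, then 20·20 = 400 ≡ 20. So 18^22 ≡ 20 (mod 38).
σ(20): Repeated squaring mod 38: 20^1 ≡ 20, 20^2 ≡ 20² = 400 ≡ 20, 20^4 ≡ 20² = 400 ≡ 20, 20^8 ≡ 20² = 400 ≡ 20, 20^16 ≡ 20² = 400 ≡ 20. Since 22 = 16 + 4 + 2, 20^22 ≡ 20·20·20: 20·20 = 400 ≡ 20, then 20·20 = 400 ≡ 20. So 20^22 ≡ 20 (mod 38).
So σ(18) = σ(20) = 20 while 18 ≠ 20, so σ is not injective.
Since σ is not injective, we determine |image(σ)|. Computing x^22 mod 38 for each x (by repeated squaring, reducing mod 38 at every step), the values σ(0), σ(1), …, σ(37) are: 0, 1, 16, 5, 28, 17, 4, 7, 30, 25, 6, 11, 26, 23, 36, 9, 24, 35, 20, 19, 20, 35, 24, 9, 36, 23, 26, 11, 6, 25, 30, 7, 4, 17, 28, 5, 16, 1.
The distinct values are {0, 1, 4, 5, 6, 7, 9, 11, 16, 17, 19, 20, 23, 24, 25, 26, 28, 30, 35, 36}; there are 20 of them.

20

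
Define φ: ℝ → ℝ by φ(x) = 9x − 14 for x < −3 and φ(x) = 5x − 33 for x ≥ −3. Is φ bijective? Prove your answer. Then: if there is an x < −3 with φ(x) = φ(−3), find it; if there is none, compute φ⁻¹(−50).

Both pieces are strictly increasing (slopes 9 and 5), so each is injective on its own interval.
The left piece maps (−∞, −3) onto (−∞, −41); the right piece maps [−3, ∞) onto [−48, ∞).
These images overlap. In particular φ(−3) = −48 (right piece), and solving 9x − 14 = −48 on the left piece gives x = −34/9 < −3.
So φ(−34/9) = φ(−3) with −34/9 ≠ −3, and φ is not injective, hence not bijective. This x = −34/9 is the requested value below −3.

-34/9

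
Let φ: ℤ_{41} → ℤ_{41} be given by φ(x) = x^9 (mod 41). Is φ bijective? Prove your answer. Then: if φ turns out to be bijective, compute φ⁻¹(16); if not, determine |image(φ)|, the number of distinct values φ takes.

Since 41 is prime, the nonzero elements of ℤ_{41} form a cyclic group of order 40.
As gcd(9, 40) = 1, raising to the 9th power is a bijection on this group: if x_1^9 ≡ x_2^9 then (x_1x_2^{−1})^9 = 1, and the only element of order dividing gcd(9, 40) = 1 is 1, so x_1 = x_2.
With φ(0) = 0 this makes φ injective on all of ℤ_{41}, hence bijective (finite equal-size domain and codomain). In particular φ is bijective.
Since φ is bijective, we find the preimage of 16. The inverse of x ↦ x^9 on (ℤ_{41})^× is x ↦ x^9, because 9·9 = 81 = 2·40 + 1 ≡ 1 (mod 40) and x^{40} = 1 for x ≠ 0 (Fermat). So φ⁻¹(16) = 16^9 mod 41.
Repeated squaring mod 41: 16^1 ≡ 16, 16^2 ≡ 16² = 256 ≡ 10, 16^4 ≡ 10² = 100 ≡ 18, 16^8 ≡ 18² = 324 ≡ 37. Since 9 = 8 + 1, 16^9 ≡ 37·16: 37·16 = 592 ≡ 18. So 16^9 ≡ 18 (mod 41).
Hence φ⁻¹(16) = 18.

18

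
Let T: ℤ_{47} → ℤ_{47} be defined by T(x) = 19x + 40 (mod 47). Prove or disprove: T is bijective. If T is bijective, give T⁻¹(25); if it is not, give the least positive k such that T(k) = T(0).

19

Recall: T is injective when T(a) = T(b) forces a = b.
Suppose T(a) = T(b) in ℤ_{47}. Then 19a + 40 ≡ 19b + 40 (mod 47), so 19(a − b) ≡ 0 (mod 47).
Since gcd(19, 47) = 1, 19 is invertible modulo 47, hence a − b ≡ 0 (mod 47), i.e. a = b.
We now compute 19⁻¹ mod 47 explicitly. Euclid's algorithm: 47 = 2·19 + 9, 19 = 2·9 + 1; back-substituting gives 1 = 5·19 − 2·47, so 19⁻¹ ≡ 5 (mod 47).
For any y ∈ ℤ_{47}, x = 5(y − 40) mod 47 satisfies T(x) = 19·5(y − 40) + 40 ≡ y (since 19·5 ≡ 1 mod 47). So every y has a preimage.
Hence T is bijective.
Since T is bijective, we compute T⁻¹(25): solve 19x + 40 ≡ 25 (mod 47), i.e. 19x ≡ 32 (mod 47).
Multiplying by 19⁻¹ = 5 gives x ≡ 5·32 = 160 = 3·47 + 19 ≡ 19 (mod 47).
Check: T(19) = 19·19 + 40 = 401 = 8·47 + 25 ≡ 25 (mod 47).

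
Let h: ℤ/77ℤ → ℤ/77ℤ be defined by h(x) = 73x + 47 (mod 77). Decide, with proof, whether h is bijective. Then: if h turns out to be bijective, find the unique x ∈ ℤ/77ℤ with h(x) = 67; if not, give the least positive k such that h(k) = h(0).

By definition, injectivity means: for all x_1, x_2 in the domain, h(x_1) = h(x_2) implies x_1 = x_2.
If h(x_1) = h(x_2), then 73x_1 ≡ 73x_2 (mod 77). Because gcd(73, 77) = 1, we may cancel 73 to get x_1 ≡ x_2 (mod 77).
We now compute 73⁻¹ mod 77 explicitly. Euclid's algorithm: 77 = 1·73 + 4, 73 = 18·4 + 1; back-substituting gives 1 = 19·73 − 18·77, so 73⁻¹ ≡ 19 (mod 77).
For any y ∈ ℤ/77ℤ, x = 19(y − 47) mod 77 satisfies h(x) = 73·19(y − 47) + 47 ≡ y (since 73·19 ≡ 1 mod 77). So every y has a preimage.
Hence h is bijective.
Since h is bijective, we compute h⁻¹(67): solve 73x + 47 ≡ 67 (mod 77), i.e. 73x ≡ 20 (mod 77).
Multiplying by 73⁻¹ = 19 gives x ≡ 19·20 = 380 = 4·77 + 72 ≡ 72 (mod 77).
Check: h(72) = 73·72 + 47 = 5303 = 68·77 + 67 ≡ 67 (mod 77).

72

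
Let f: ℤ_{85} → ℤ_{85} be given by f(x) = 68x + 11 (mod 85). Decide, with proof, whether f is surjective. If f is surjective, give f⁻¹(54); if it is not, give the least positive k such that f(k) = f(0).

5

Since gcd(68, 85) = 17, we have 68x ≡ 0 (mod 17) for all x, so f(x) ≡ 11 (mod 17).
But 0 ≢ 11 (mod 17), so 0 ∈ ℤ_{85} has no preimage. Therefore f is not surjective.
Since f is not surjective, we find the least positive k with f(k) = f(0): this means 68k ≡ 0 (mod 85), i.e. 85 ∣ 68k. Since gcd(68, 85) = 17, dividing through by 17 this holds exactly when 5 ∣ 4k, and as gcd(4, 5) = 1, exactly when 5 ∣ k.
The smallest positive such k is 5.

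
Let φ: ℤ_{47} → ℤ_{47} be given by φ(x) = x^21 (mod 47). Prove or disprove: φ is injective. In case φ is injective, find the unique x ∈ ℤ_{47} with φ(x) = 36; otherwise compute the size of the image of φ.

Since 47 is prime, the nonzero elements of ℤ_{47} form a cyclic group of order 46.
As gcd(21, 46) = 1, raising to the 21st power is a bijection on this group: if x_1^21 ≡ x_2^21 then (x_1x_2^{−1})^21 = 1, and the only element of order dividing gcd(21, 46) = 1 is 1, so x_1 = x_2.
With φ(0) = 0 this makes φ injective on all of ℤ_{47}, hence bijective (finite equal-size domain and codomain). In particular φ is injective.
Since φ is injective, we find the preimage of 36. The inverse of x ↦ x^21 on (ℤ_{47})^× is x ↦ x^11, because 21·11 = 231 = 5·46 + 1 ≡ 1 (mod 46) and x^{46} = 1 for x ≠ 0 (Fermat). So φ⁻¹(36) = 36^11 mod 47.
Repeated squaring mod 47: 36^1 ≡ 36, 36^2 ≡ 36² = 1296 ≡ 27, 36^4 ≡ 27² = 729 ≡ 24, 36^8 ≡ 24² = 576 ≡ 12. Since 11 = 8 + 2 + 1, 36^11 ≡ 12·27·36: 12·27 = 324 ≡ 42, then 42·36 = 1512 ≡ 8. So 36^11 ≡ 8 (mod 47).
Hence φ⁻¹(36) = 8.

8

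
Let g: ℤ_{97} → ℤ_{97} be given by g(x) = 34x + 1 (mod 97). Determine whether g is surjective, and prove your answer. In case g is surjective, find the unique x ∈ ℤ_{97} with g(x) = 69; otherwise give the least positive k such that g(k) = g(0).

2

Since gcd(34, 97) = 1, 34 is invertible modulo 97. Euclid's algorithm: 97 = 2·34 + 29, 34 = 1·29 + 5, 29 = 5·5 + 4, 5 = 1·4 + 1; back-substituting gives 1 = 20·34 − 7·97, so 34⁻¹ ≡ 20 (mod 97).
Then y ↦ 20(y − 1) is a two-sided inverse to g, so every y ∈ ℤ_{97} has a preimage.
So g is surjective.
Since g is surjective, we compute g⁻¹(69): solve 34x + 1 ≡ 69 (mod 97), i.e. 34x ≡ 68 (mod 97).
Multiplying by 34⁻¹ = 20 gives x ≡ 20·68 = 1360 = 14·97 + 2 ≡ 2 (mod 97).
Check: g(2) = 34·2 + 1 = 69 ≡ 69 (mod 97).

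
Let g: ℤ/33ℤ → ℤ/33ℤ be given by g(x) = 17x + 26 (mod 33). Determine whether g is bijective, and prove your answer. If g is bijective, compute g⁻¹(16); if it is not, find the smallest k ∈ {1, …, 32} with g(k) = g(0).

13

By definition, g is injective when g(s) = g(t) forces s = t.
If g(s) = g(t), then 17s ≡ 17t (mod 33). Because gcd(17, 33) = 1, we may cancel 17 to get s ≡ t (mod 33).
We now compute 17⁻¹ mod 33 explicitly. Euclid's algorithm: 33 = 1·17 + 16, 17 = 1·16 + 1; back-substituting gives 1 = 2·17 − 1·33, so 17⁻¹ ≡ 2 (mod 33).
For any y ∈ ℤ/33ℤ, x = 2(y − 26) mod 33 satisfies g(x) = 17·2(y − 26) + 26 ≡ y (since 17·2 ≡ 1 mod 33). So every y has a preimage.
Hence g is bijective.
Since g is bijective, we compute g⁻¹(16): solve 17x + 26 ≡ 16 (mod 33), i.e. 17x ≡ 23 (mod 33).
Multiplying by 17⁻¹ = 2 gives x ≡ 2·23 = 46 = 1·33 + 13 ≡ 13 (mod 33).
Check: g(13) = 17·13 + 26 = 247 = 7·33 + 16 ≡ 16 (mod 33).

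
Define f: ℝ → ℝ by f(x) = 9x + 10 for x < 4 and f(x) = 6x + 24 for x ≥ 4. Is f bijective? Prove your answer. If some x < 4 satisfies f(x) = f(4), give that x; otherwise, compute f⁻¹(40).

10/3

Both pieces are strictly increasing (slopes 9 and 6), so each is injective on its own interval.
The left piece maps (−∞, 4) onto (−∞, 46); the right piece maps [4, ∞) onto [48, ∞).
The images leave a gap (46 has no preimage), so f is not surjective, hence not bijective.
Because the two images are disjoint, no x < 4 has f(x) = f(4), so we compute f⁻¹(40): 40 lies in (−∞, 46), so solve 9x + 10 = 40: x = (40 − 10)/9 = 10/3.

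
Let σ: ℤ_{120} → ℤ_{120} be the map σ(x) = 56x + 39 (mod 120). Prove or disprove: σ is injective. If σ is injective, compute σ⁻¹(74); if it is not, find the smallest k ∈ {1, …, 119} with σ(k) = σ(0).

We have gcd(56, 120) = 8 > 1. Taking a = 0 and b = 15: σ(0) = 39 and σ(15) = 56·15 + 39 = 879 ≡ 39 (mod 120).
So σ(0) = σ(15) while 0 ≠ 15, so σ is not injective.
Since σ is not injective, we find the least positive k with σ(k) = σ(0): this means 56k ≡ 0 (mod 120), i.e. 120 ∣ 56k. Since gcd(56, 120) = 8, dividing through by 8 this holds exactly when 15 ∣ 7k, and as gcd(7, 15) = 1, exactly when 15 ∣ k.
The smallest positive such k is 15.

15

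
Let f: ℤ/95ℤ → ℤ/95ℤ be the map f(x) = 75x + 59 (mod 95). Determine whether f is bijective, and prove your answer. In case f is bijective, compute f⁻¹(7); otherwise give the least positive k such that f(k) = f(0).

We have gcd(75, 95) = 5 > 1. Taking s = 0 and t = 19: f(0) = 59 and f(19) = 75·19 + 59 = 1484 ≡ 59 (mod 95).
So f(0) = f(19) while 0 ≠ 19, thus f is not injective, hence not bijective.
Since f is not bijective, we find the least positive k with f(k) = f(0): this means 75k ≡ 0 (mod 95), i.e. 95 ∣ 75k. Since gcd(75, 95) = 5, dividing through by 5 this holds exactly when 19 ∣ 15k, and as gcd(15, 19) = 1, exactly when 19 ∣ k.
The smallest positive such k is 19.

19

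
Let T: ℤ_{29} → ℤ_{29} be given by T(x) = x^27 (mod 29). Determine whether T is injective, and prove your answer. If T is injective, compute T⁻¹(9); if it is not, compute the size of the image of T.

Since 29 is prime, the nonzero elements of ℤ_{29} form a cyclic group of order 28.
As gcd(27, 28) = 1, raising to the 27th power is a bijection on this group: if a^27 ≡ b^27 then (ab^{−1})^27 = 1, and the only element of order dividing gcd(27, 28) = 1 is 1, so a = b.
With T(0) = 0 this makes T injective on all of ℤ_{29}, hence bijective (finite equal-size domain and codomain). In particular T is injective.
Since T is injective, we find the preimage of 9. The inverse of x ↦ x^27 on (ℤ_{29})^× is x ↦ x^27, because 27·27 = 729 = 26·28 + 1 ≡ 1 (mod 28) and x^{28} = 1 for x ≠ 0 (Fermat). So T⁻¹(9) = 9^27 mod 29.
Repeated squaring mod 29: 9^1 ≡ 9, 9^2 ≡ 9² = 81 ≡ 23, 9^4 ≡ 23² = 529 ≡ 7, 9^8 ≡ 7² = 49 ≡ 20, 9^16 ≡ 20² = 400 ≡ 23. Since 27 = 16 + 8 + 2 + 1, 9^27 ≡ 23·20·23·9: 23·20 = 460 ≡ 25, then 25·23 = 575 ≡ 24, then 24·9 = 216 ≡ 13. So 9^27 ≡ 13 (mod 29).
Hence T⁻¹(9) = 13.

13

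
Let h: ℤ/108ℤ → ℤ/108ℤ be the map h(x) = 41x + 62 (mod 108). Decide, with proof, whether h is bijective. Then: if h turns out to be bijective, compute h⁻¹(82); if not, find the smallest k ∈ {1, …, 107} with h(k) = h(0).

40

If h(x_1) = h(x_2), then 41x_1 ≡ 41x_2 (mod 108). Because gcd(41, 108) = 1, we may cancel 41 to get x_1 ≡ x_2 (mod 108).
We now compute 41⁻¹ mod 108 explicitly. Euclid's algorithm: 108 = 2·41 + 26, 41 = 1·26 + 15, 26 = 1·15 + 11, 15 = 1·11 + 4, 11 = 2·4 + 3, 4 = 1·3 + 1; back-substituting gives 1 = 29·41 − 11·108, so 41⁻¹ ≡ 29 (mod 108).
For any y ∈ ℤ/108ℤ, x = 29(y − 62) mod 108 satisfies h(x) = 41·29(y − 62) + 62 ≡ y (since 41·29 ≡ 1 mod 108). So every y has a preimage.
Therefore h is bijective.
Since h is bijective, we compute h⁻¹(82): solve 41x + 62 ≡ 82 (mod 108), i.e. 41x ≡ 20 (mod 108).
Multiplying by 41⁻¹ = 29 gives x ≡ 29·20 = 580 = 5·108 + 40 ≡ 40 (mod 108).
Check: h(40) = 41·40 + 62 = 1702 = 15·108 + 82 ≡ 82 (mod 108).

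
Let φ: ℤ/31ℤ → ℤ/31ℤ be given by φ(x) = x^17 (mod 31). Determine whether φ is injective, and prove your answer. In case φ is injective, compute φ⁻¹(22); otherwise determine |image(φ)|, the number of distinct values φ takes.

Since 31 is prime, the nonzero elements of ℤ/31ℤ form a cyclic group of order 30.
As gcd(17, 30) = 1, raising to the 17th power is a bijection on this group: if s^17 ≡ t^17 then (st^{−1})^17 = 1, and the only element of order dividing gcd(17, 30) = 1 is 1, so s = t.
With φ(0) = 0 this makes φ injective on all of ℤ/31ℤ, hence bijective (finite equal-size domain and codomain). In particular φ is injective.
Since φ is injective, we find the preimage of 22. The inverse of x ↦ x^17 on (ℤ/31ℤ)^× is x ↦ x^23, because 17·23 = 391 = 13·30 + 1 ≡ 1 (mod 30) and x^{30} = 1 for x ≠ 0 (Fermat). So φ⁻¹(22) = 22^23 mod 31.
Repeated squaring mod 31: 22^1 ≡ 22, 22^2 ≡ 22² = 484 ≡ 19, 22^4 ≡ 19² = 361 ≡ 20, 22^8 ≡ 20² = 400 ≡ 28, 22^16 ≡ 28² = 784 ≡ 9. Since 23 = 16 + 4 + 2 + 1, 22^23 ≡ 9·20·19·22: 9·20 = 180 ≡ 25, then 25·19 = 475 ≡ 10, then 10·22 = 220 ≡ 3. So 22^23 ≡ 3 (mod 31).
Hence φ⁻¹(22) = 3.

3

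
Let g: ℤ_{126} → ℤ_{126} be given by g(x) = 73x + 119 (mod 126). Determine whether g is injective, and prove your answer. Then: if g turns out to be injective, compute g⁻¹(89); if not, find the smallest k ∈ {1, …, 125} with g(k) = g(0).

60

Recall: g is injective when g(s) = g(t) forces s = t.
If g(s) = g(t), then 73s ≡ 73t (mod 126). Because gcd(73, 126) = 1, we may cancel 73 to get s ≡ t (mod 126).
Thus g is injective.
We now compute 73⁻¹ mod 126 explicitly. Euclid's algorithm: 126 = 1·73 + 53, 73 = 1·53 + 20, 53 = 2·20 + 13, 20 = 1·13 + 7, 13 = 1·7 + 6, 7 = 1·6 + 1; back-substituting gives 1 = 19·73 − 11·126, so 73⁻¹ ≡ 19 (mod 126).
Since g is injective, we compute g⁻¹(89): solve 73x + 119 ≡ 89 (mod 126), i.e. 73x ≡ 96 (mod 126).
Multiplying by 73⁻¹ = 19 gives x ≡ 19·96 = 1824 = 14·126 + 60 ≡ 60 (mod 126).
Check: g(60) = 73·60 + 119 = 4499 = 35·126 + 89 ≡ 89 (mod 126).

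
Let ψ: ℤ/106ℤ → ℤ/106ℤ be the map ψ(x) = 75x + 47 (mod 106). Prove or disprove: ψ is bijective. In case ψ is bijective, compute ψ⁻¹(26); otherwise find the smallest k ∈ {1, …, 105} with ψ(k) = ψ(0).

If ψ(s) = ψ(t), then 75s ≡ 75t (mod 106). Because gcd(75, 106) = 1, we may cancel 75 to get s ≡ t (mod 106).
We now compute 75⁻¹ mod 106 explicitly. Euclid's algorithm: 106 = 1·75 + 31, 75 = 2·31 + 13, 31 = 2·13 + 5, 13 = 2·5 + 3, 5 = 1·3 + 2, 3 = 1·2 + 1; back-substituting gives 1 = 41·75 − 29·106, so 75⁻¹ ≡ 41 (mod 106).
Then y ↦ 41(y − 47) is a two-sided inverse to ψ, so every y ∈ ℤ/106ℤ has a preimage.
Hence ψ is bijective.
Since ψ is bijective, we compute ψ⁻¹(26): solve 75x + 47 ≡ 26 (mod 106), i.e. 75x ≡ 85 (mod 106).
Multiplying by 75⁻¹ = 41 gives x ≡ 41·85 = 3485 = 32·106 + 93 ≡ 93 (mod 106).
Check: ψ(93) = 75·93 + 47 = 7022 = 66·106 + 26 ≡ 26 (mod 106).

93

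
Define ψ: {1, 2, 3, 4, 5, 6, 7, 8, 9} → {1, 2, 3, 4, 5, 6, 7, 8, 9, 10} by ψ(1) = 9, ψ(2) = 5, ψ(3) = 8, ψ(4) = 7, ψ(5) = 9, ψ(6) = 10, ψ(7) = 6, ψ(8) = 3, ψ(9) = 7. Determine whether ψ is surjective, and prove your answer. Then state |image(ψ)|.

7

No element maps to 1, so ψ is not surjective.
The image of ψ is {3, 5, 6, 7, 8, 9, 10}, which has 7 elements.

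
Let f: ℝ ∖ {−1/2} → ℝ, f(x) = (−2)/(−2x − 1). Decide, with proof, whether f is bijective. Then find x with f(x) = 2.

If f(x) = 0, cross-multiplying gives −2(−2) = 0(−2x − 1), which simplifies to 4 = 0 — false.  So 0 has no preimage and f is not surjective.
Hence f is not bijective.
Solving f(x) = 2: cross-multiplying gives −2 = 2(−2x − 1), which rearranges to 4x = 0, so x = 0.

0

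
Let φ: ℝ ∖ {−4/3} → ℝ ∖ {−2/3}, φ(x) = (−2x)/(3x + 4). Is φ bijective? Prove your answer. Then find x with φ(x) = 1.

-4/5

Suppose φ(a) = φ(b). Cross-multiplying: (−2a)(3b + 4) = (−2b)(3a + 4).
Expanding both sides and cancelling the symmetric terms leaves −8·(a − b) = 0. Since −8 ≠ 0, a = b. Hence φ is injective.
For any y ≠ −2/3, solving y(3x + 4) = −2x for x gives a well-defined x ≠ −4/3. So φ is surjective.
Hence φ is bijective.
Solving φ(x) = 1: cross-multiplying gives −2x = 1(3x + 4), which rearranges to −5x = 4, so x = −4/5.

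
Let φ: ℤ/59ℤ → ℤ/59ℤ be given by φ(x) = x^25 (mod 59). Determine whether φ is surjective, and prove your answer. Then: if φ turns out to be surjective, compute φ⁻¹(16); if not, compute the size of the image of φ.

29

Since 59 is prime, the nonzero elements of ℤ/59ℤ form a cyclic group of order 58.
As gcd(25, 58) = 1, raising to the 25th power is a bijection on this group: if u^25 ≡ v^25 then (uv^{−1})^25 = 1, and the only element of order dividing gcd(25, 58) = 1 is 1, so u = v.
With φ(0) = 0 this makes φ injective on all of ℤ/59ℤ, hence bijective (finite equal-size domain and codomain). In particular φ is surjective.
Since φ is surjective, we find the preimage of 16. The inverse of x ↦ x^25 on (ℤ/59ℤ)^× is x ↦ x^7, because 25·7 = 175 = 3·58 + 1 ≡ 1 (mod 58) and x^{58} = 1 for x ≠ 0 (Fermat). So φ⁻¹(16) = 16^7 mod 59.
Repeated squaring mod 59: 16^1 ≡ 16, 16^2 ≡ 16² = 256 ≡ 20, 16^4 ≡ 20² = 400 ≡ 46. Since 7 = 4 + 2 + 1, 16^7 ≡ 46·20·16: 46·20 = 920 ≡ 35, then 35·16 = 560 ≡ 29. So 16^7 ≡ 29 (mod 59).
Hence φ⁻¹(16) = 29.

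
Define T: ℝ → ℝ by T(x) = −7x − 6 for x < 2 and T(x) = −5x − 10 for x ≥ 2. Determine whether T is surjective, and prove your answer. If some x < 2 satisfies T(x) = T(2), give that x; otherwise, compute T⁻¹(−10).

4/7

Both pieces are strictly decreasing (slopes −7 and −5), so each is injective on its own interval.
The left piece maps (−∞, 2) onto (−20, ∞); the right piece maps [2, ∞) onto (−∞, −20].
These images together cover ℝ, so T is surjective.
Because the two images are disjoint, no x < 2 has T(x) = T(2), so we compute T⁻¹(−10): −10 lies in (−20, ∞), so solve −7x − 6 = −10: x = (−10 + 6)/(−7) = 4/7.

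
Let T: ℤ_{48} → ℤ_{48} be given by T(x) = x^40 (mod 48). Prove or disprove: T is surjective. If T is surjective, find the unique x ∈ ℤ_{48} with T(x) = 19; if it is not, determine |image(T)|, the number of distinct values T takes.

4

T(2): Repeated squaring mod 48: 2^1 ≡ 2, 2^2 ≡ 2² = 4, 2^4 ≡ 4² = 16, 2^8 ≡ 16² = 256 ≡ 16, 2^16 ≡ 16² = 256 ≡ 16, 2^32 ≡ 16² = 256 ≡ 16. Since 40 = 32 + 8, 2^40 ≡ 16·16: 16·16 = 256 ≡ 16. So 2^40 ≡ 16 (mod 48).
T(4): Repeated squaring mod 48: 4^1 ≡ 4, 4^2 ≡ 4² = 16, 4^4 ≡ 16² = 256 ≡ 16, 4^8 ≡ 16² = 256 ≡ 16, 4^16 ≡ 16² = 256 ≡ 16, 4^32 ≡ 16² = 256 ≡ 16. Since 40 = 32 + 8, 4^40 ≡ 16·16: 16·16 = 256 ≡ 16. So 4^40 ≡ 16 (mod 48).
So T(2) = T(4) = 16 while 2 ≠ 4, so T is not injective.
A non-injective map from the 48-element set ℤ_{48} to itself takes at most 47 distinct values, so it cannot be surjective. Therefore T is not surjective.
Since T is not surjective, we determine |image(T)|. Computing x^40 mod 48 for each x (by repeated squaring, reducing mod 48 at every step), the values T(0), T(1), …, T(47) are: 0, 1, 16, 33, 16, 1, 0, 1, 16, 33, 16, 1, 0, 1, 16, 33, 16, 1, 0, 1, 16, 33, 16, 1, 0, 1, 16, 33, 16, 1, 0, 1, 16, 33, 16, 1, 0, 1, 16, 33, 16, 1, 0, 1, 16, 33, 16, 1.
The distinct values are {0, 1, 16, 33}; there are 4 of them.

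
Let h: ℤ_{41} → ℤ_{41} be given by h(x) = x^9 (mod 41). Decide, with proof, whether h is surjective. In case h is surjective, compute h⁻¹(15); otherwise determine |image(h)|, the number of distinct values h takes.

Since 41 is prime, the nonzero elements of ℤ_{41} form a cyclic group of order 40.
As gcd(9, 40) = 1, raising to the 9th power is a bijection on this group: if a^9 ≡ b^9 then (ab^{−1})^9 = 1, and the only element of order dividing gcd(9, 40) = 1 is 1, so a = b.
With h(0) = 0 this makes h injective on all of ℤ_{41}, hence bijective (finite equal-size domain and codomain). In particular h is surjective.
Since h is surjective, we find the preimage of 15. The inverse of x ↦ x^9 on (ℤ_{41})^× is x ↦ x^9, because 9·9 = 81 = 2·40 + 1 ≡ 1 (mod 40) and x^{40} = 1 for x ≠ 0 (Fermat). So h⁻¹(15) = 15^9 mod 41.
Repeated squaring mod 41: 15^1 ≡ 15, 15^2 ≡ 15² = 225 ≡ 20, 15^4 ≡ 20² = 400 ≡ 31, 15^8 ≡ 31² = 961 ≡ 18. Since 9 = 8 + 1, 15^9 ≡ 18·15: 18·15 = 270 ≡ 24. So 15^9 ≡ 24 (mod 41).
Hence h⁻¹(15) = 24.

24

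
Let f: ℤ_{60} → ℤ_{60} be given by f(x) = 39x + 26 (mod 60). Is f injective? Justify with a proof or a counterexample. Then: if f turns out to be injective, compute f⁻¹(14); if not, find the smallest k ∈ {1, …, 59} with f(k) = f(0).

20

We have gcd(39, 60) = 3 > 1. Taking u = 0 and v = 20: f(0) = 26 and f(20) = 39·20 + 26 = 806 ≡ 26 (mod 60).
So f(0) = f(20) while 0 ≠ 20, hence f is not injective.
Since f is not injective, we find the least positive k with f(k) = f(0): this means 39k ≡ 0 (mod 60), i.e. 60 ∣ 39k. Since gcd(39, 60) = 3, dividing through by 3 this holds exactly when 20 ∣ 13k, and as gcd(13, 20) = 1, exactly when 20 ∣ k.
The smallest positive such k is 20.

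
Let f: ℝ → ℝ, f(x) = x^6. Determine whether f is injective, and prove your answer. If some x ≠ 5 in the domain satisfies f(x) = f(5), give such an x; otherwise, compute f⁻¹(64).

f(5) = 15625 = (−5)^6 = f(−5) (since 6 is even), with 5 ≠ −5. So f is not injective.
For the follow-up, such an x exists: taking x = −5 ∈ ℝ gives f(−5) = 15625 = f(5) with −5 ≠ 5.

-5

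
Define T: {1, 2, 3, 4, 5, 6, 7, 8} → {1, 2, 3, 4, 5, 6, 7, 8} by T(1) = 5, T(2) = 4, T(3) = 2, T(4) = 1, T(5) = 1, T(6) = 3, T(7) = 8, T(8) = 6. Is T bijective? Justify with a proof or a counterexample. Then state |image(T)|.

T(4) = 1 = T(5) with 4 ≠ 5, so T is not injective, hence not bijective.
The image of T is {1, 2, 3, 4, 5, 6, 8}, which has 7 elements.

7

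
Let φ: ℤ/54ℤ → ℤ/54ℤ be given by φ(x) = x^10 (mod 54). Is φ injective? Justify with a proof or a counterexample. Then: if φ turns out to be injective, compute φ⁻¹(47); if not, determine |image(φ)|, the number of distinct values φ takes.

φ(0) = 0^10 = 0.
φ(6): Repeated squaring mod 54: 6^1 ≡ 6, 6^2 ≡ 6² = 36, 6^4 ≡ 36² = 1296 ≡ 0, 6^8 ≡ 0² = 0. Since 10 = 8 + 2, 6^10 ≡ 0·36: 0·36 = 0. So 6^10 ≡ 0 (mod 54).
So φ(0) = φ(6) = 0 while 0 ≠ 6, thus φ is not injective.
Since φ is not injective, we determine |image(φ)|. Computing x^10 mod 54 for each x (by repeated squaring, reducing mod 54 at every step), the values φ(0), φ(1), …, φ(53) are: 0, 1, 52, 27, 4, 49, 0, 7, 46, 27, 10, 43, 0, 13, 40, 27, 16, 37, 0, 19, 34, 27, 22, 31, 0, 25, 28, 27, 28, 25, 0, 31, 22, 27, 34, 19, 0, 37, 16, 27, 40, 13, 0, 43, 10, 27, 46, 7, 0, 49, 4, 27, 52, 1.
The distinct values are {0, 1, 4, 7, 10, 13, 16, 19, 22, 25, 27, 28, 31, 34, 37, 40, 43, 46, 49, 52}; there are 20 of them.

20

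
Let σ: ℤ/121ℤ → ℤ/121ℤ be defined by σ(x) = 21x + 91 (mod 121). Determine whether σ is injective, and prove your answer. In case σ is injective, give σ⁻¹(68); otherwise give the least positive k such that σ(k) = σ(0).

45

If σ(s) = σ(t), then 21s ≡ 21t (mod 121). Because gcd(21, 121) = 1, we may cancel 21 to get s ≡ t (mod 121).
Therefore σ is injective.
We now compute 21⁻¹ mod 121 explicitly. Euclid's algorithm: 121 = 5·21 + 16, 21 = 1·16 + 5, 16 = 3·5 + 1; back-substituting gives 1 = 98·21 − 17·121, so 21⁻¹ ≡ 98 (mod 121).
Since σ is injective, we find σ⁻¹(68): we need 21x ≡ 68 − 91 ≡ 98 (mod 121). Using 21⁻¹ = 98: x ≡ 98·98 = 9604 = 79·121 + 45, so x = 45.
Check: σ(45) = 21·45 + 91 = 1036 = 8·121 + 68 ≡ 68 (mod 121).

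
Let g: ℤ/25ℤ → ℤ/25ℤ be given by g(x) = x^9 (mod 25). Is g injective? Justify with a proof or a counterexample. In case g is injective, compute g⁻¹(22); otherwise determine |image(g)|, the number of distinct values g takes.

21

g(0) = 0^9 = 0.
g(5): Repeated squaring mod 25: 5^1 ≡ 5, 5^2 ≡ 5² = 25 ≡ 0, 5^4 ≡ 0² = 0, 5^8 ≡ 0² = 0. Since 9 = 8 + 1, 5^9 ≡ 0·5: 0·5 = 0. So 5^9 ≡ 0 (mod 25).
So g(0) = g(5) = 0 while 0 ≠ 5, so g is not injective.
Since g is not injective, we determine |image(g)|. Computing x^9 mod 25 for each x (by repeated squaring, reducing mod 25 at every step), the values g(0), g(1), …, g(24) are: 0, 1, 12, 8, 19, 0, 21, 7, 3, 14, 0, 16, 2, 23, 9, 0, 11, 22, 18, 4, 0, 6, 17, 13, 24.
The distinct values are {0, 1, 2, 3, 4, 6, 7, 8, 9, 11, 12, 13, 14, 16, 17, 18, 19, 21, 22, 23, 24}; there are 21 of them.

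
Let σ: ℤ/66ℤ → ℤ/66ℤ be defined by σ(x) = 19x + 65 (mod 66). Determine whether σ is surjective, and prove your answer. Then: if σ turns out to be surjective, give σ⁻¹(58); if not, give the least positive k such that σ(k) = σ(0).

Since gcd(19, 66) = 1, 19 is invertible modulo 66. Euclid's algorithm: 66 = 3·19 + 9, 19 = 2·9 + 1; back-substituting gives 1 = 7·19 − 2·66, so 19⁻¹ ≡ 7 (mod 66).
For any y ∈ ℤ/66ℤ, x = 7(y − 65) mod 66 satisfies σ(x) = 19·7(y − 65) + 65 ≡ y (since 19·7 ≡ 1 mod 66). So every y has a preimage.
Thus σ is surjective.
Since σ is surjective, we find σ⁻¹(58): we need 19x ≡ 58 − 65 ≡ 59 (mod 66). Using 19⁻¹ = 7: x ≡ 7·59 = 413 = 6·66 + 17, so x = 17.
Check: σ(17) = 19·17 + 65 = 388 = 5·66 + 58 ≡ 58 (mod 66).

17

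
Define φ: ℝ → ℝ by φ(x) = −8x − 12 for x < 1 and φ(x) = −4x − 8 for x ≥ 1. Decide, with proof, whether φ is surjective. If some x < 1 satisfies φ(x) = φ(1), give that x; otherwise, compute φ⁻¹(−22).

Both pieces are strictly decreasing (slopes −8 and −4), so each is injective on its own interval.
The left piece maps (−∞, 1) onto (−20, ∞); the right piece maps [1, ∞) onto (−∞, −12].
The union (−20, ∞) ∪ (−∞, −12] covers ℝ, so φ is surjective.
For the follow-up: the images overlap, so an x < 1 with φ(x) = φ(1) exists. φ(1) = −12; solving −8x − 12 = −12 for x < 1 gives x = (−12 + 12)/(−8) = 0.

0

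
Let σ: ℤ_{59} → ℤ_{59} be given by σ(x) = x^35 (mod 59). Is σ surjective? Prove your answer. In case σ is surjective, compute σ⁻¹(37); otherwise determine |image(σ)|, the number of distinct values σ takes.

Since 59 is prime, the nonzero elements of ℤ_{59} form a cyclic group of order 58.
As gcd(35, 58) = 1, raising to the 35th power is a bijection on this group: if u^35 ≡ v^35 then (uv^{−1})^35 = 1, and the only element of order dividing gcd(35, 58) = 1 is 1, so u = v.
With σ(0) = 0 this makes σ injective on all of ℤ_{59}, hence bijective (finite equal-size domain and codomain). In particular σ is surjective.
Since σ is surjective, we find the preimage of 37. The inverse of x ↦ x^35 on (ℤ_{59})^× is x ↦ x^5, because 35·5 = 175 = 3·58 + 1 ≡ 1 (mod 58) and x^{58} = 1 for x ≠ 0 (Fermat). So σ⁻¹(37) = 37^5 mod 59.
Repeated squaring mod 59: 37^1 ≡ 37, 37^2 ≡ 37² = 1369 ≡ 12, 37^4 ≡ 12² = 144 ≡ 26. Since 5 = 4 + 1, 37^5 ≡ 26·37: 26·37 = 962 ≡ 18. So 37^5 ≡ 18 (mod 59).
Hence σ⁻¹(37) = 18.

18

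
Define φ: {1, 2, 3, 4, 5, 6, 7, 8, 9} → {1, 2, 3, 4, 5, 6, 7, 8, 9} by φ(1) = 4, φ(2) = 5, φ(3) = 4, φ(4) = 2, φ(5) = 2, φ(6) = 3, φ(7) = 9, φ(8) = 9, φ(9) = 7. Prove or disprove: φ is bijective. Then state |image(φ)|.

φ(1) = 4 = φ(3) with 1 ≠ 3, so φ is not injective, hence not bijective.
The image of φ is {2, 3, 4, 5, 7, 9}, which has 6 elements.

6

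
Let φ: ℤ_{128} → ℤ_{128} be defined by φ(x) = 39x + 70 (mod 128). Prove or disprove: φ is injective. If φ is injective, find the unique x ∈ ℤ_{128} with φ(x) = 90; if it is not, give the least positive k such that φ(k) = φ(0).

76

Recall that φ is injective if φ(u) = φ(v) implies u = v.
If φ(u) = φ(v), then 39u ≡ 39v (mod 128). Because gcd(39, 128) = 1, we may cancel 39 to get u ≡ v (mod 128).
Therefore φ is injective.
We now compute 39⁻¹ mod 128 explicitly. Euclid's algorithm: 128 = 3·39 + 11, 39 = 3·11 + 6, 11 = 1·6 + 5, 6 = 1·5 + 1; back-substituting gives 1 = 23·39 − 7·128, so 39⁻¹ ≡ 23 (mod 128).
Since φ is injective, we find φ⁻¹(90): we need 39x ≡ 90 − 70 ≡ 20 (mod 128). Using 39⁻¹ = 23: x ≡ 23·20 = 460 = 3·128 + 76, so x = 76.
Check: φ(76) = 39·76 + 70 = 3034 = 23·128 + 90 ≡ 90 (mod 128).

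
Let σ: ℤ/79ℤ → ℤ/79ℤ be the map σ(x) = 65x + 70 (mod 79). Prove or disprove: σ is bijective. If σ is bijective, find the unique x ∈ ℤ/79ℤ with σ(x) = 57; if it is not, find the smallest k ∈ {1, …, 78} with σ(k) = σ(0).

63

If σ(s) = σ(t), then 65s ≡ 65t (mod 79). Because gcd(65, 79) = 1, we may cancel 65 to get s ≡ t (mod 79).
We now compute 65⁻¹ mod 79 explicitly. Euclid's algorithm: 79 = 1·65 + 14, 65 = 4·14 + 9, 14 = 1·9 + 5, 9 = 1·5 + 4, 5 = 1·4 + 1; back-substituting gives 1 = 62·65 − 51·79, so 65⁻¹ ≡ 62 (mod 79).
For any y ∈ ℤ/79ℤ, x = 62(y − 70) mod 79 satisfies σ(x) = 65·62(y − 70) + 70 ≡ y (since 65·62 ≡ 1 mod 79). So every y has a preimage.
Hence σ is bijective.
Since σ is bijective, we find σ⁻¹(57): we need 65x ≡ 57 − 70 ≡ 66 (mod 79). Using 65⁻¹ = 62: x ≡ 62·66 = 4092 = 51·79 + 63, so x = 63.
Check: σ(63) = 65·63 + 70 = 4165 = 52·79 + 57 ≡ 57 (mod 79).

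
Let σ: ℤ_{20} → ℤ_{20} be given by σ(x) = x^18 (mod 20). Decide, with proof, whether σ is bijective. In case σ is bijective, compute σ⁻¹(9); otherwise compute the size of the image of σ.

6

σ(4): Repeated squaring mod 20: 4^1 ≡ 4, 4^2 ≡ 4² = 16, 4^4 ≡ 16² = 256 ≡ 16, 4^8 ≡ 16² = 256 ≡ 16, 4^16 ≡ 16² = 256 ≡ 16. Since 18 = 16 + 2, 4^18 ≡ 16·16: 16·16 = 256 ≡ 16. So 4^18 ≡ 16 (mod 20).
σ(6): Repeated squaring mod 20: 6^1 ≡ 6, 6^2 ≡ 6² = 36 ≡ 16, 6^4 ≡ 16² = 256 ≡ 16, 6^8 ≡ 16² = 256 ≡ 16, 6^16 ≡ 16² = 256 ≡ 16. Since 18 = 16 + 2, 6^18 ≡ 16·16: 16·16 = 256 ≡ 16. So 6^18 ≡ 16 (mod 20).
So σ(4) = σ(6) = 16 while 4 ≠ 6, therefore σ is not injective, hence not bijective.
Since σ is not bijective, we determine |image(σ)|. Computing x^18 mod 20 for each x (by repeated squaring, reducing mod 20 at every step), the values σ(0), σ(1), …, σ(19) are: 0, 1, 4, 9, 16, 5, 16, 9, 4, 1, 0, 1, 4, 9, 16, 5, 16, 9, 4, 1.
The distinct values are {0, 1, 4, 5, 9, 16}; there are 6 of them.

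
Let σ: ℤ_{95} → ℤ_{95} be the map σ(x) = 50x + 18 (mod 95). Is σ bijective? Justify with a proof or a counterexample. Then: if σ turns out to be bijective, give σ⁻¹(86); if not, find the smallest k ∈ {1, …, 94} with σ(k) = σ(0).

We have gcd(50, 95) = 5 > 1. Taking u = 0 and v = 19: σ(0) = 18 and σ(19) = 50·19 + 18 = 968 ≡ 18 (mod 95).
So σ(0) = σ(19) while 0 ≠ 19, thus σ is not injective, hence not bijective.
Since σ is not bijective, we find the least positive k with σ(k) = σ(0): this means 50k ≡ 0 (mod 95), i.e. 95 ∣ 50k. Since gcd(50, 95) = 5, dividing through by 5 this holds exactly when 19 ∣ 10k, and as gcd(10, 19) = 1, exactly when 19 ∣ k.
The smallest positive such k is 19.

19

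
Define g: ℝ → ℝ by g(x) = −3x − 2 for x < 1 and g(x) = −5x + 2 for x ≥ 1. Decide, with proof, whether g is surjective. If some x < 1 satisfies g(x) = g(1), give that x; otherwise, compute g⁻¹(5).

1/3

Both pieces are strictly decreasing (slopes −3 and −5), so each is injective on its own interval.
The left piece maps (−∞, 1) onto (−5, ∞); the right piece maps [1, ∞) onto (−∞, −3].
The union (−5, ∞) ∪ (−∞, −3] covers ℝ, so g is surjective.
For the follow-up: the images overlap, so an x < 1 with g(x) = g(1) exists. g(1) = −3; solving −3x − 2 = −3 for x < 1 gives x = (−3 + 2)/(−3) = 1/3.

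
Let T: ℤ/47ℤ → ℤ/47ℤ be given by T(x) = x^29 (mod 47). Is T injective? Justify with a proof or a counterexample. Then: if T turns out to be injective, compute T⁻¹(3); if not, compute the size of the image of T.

34

Since 47 is prime, the nonzero elements of ℤ/47ℤ form a cyclic group of order 46.
As gcd(29, 46) = 1, raising to the 29th power is a bijection on this group: if a^29 ≡ b^29 then (ab^{−1})^29 = 1, and the only element of order dividing gcd(29, 46) = 1 is 1, so a = b.
With T(0) = 0 this makes T injective on all of ℤ/47ℤ, hence bijective (finite equal-size domain and codomain). In particular T is injective.
Since T is injective, we find the preimage of 3. The inverse of x ↦ x^29 on (ℤ/47ℤ)^× is x ↦ x^27, because 29·27 = 783 = 17·46 + 1 ≡ 1 (mod 46) and x^{46} = 1 for x ≠ 0 (Fermat). So T⁻¹(3) = 3^27 mod 47.
Repeated squaring mod 47: 3^1 ≡ 3, 3^2 ≡ 3² = 9, 3^4 ≡ 9² = 81 ≡ 34, 3^8 ≡ 34² = 1156 ≡ 28, 3^16 ≡ 28² = 784 ≡ 32. Since 27 = 16 + 8 + 2 + 1, 3^27 ≡ 32·28·9·3: 32·28 = 896 ≡ 3, then 3·9 = 27, then 27·3 = 81 ≡ 34. So 3^27 ≡ 34 (mod 47).
Hence T⁻¹(3) = 34.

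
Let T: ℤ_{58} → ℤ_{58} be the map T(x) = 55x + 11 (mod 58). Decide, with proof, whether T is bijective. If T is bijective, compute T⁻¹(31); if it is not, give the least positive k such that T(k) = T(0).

32

Suppose T(x_1) = T(x_2) in ℤ_{58}. Then 55x_1 + 11 ≡ 55x_2 + 11 (mod 58), so 55(x_1 − x_2) ≡ 0 (mod 58).
Since gcd(55, 58) = 1, 55 is invertible modulo 58, so x_1 − x_2 ≡ 0 (mod 58), i.e. x_1 = x_2.
We now compute 55⁻¹ mod 58 explicitly. Euclid's algorithm: 58 = 1·55 + 3, 55 = 18·3 + 1; back-substituting gives 1 = 19·55 − 18·58, so 55⁻¹ ≡ 19 (mod 58).
Then y ↦ 19(y − 11) is a two-sided inverse to T, so every y ∈ ℤ_{58} has a preimage.
Thus T is bijective.
Since T is bijective, we compute T⁻¹(31): solve 55x + 11 ≡ 31 (mod 58), i.e. 55x ≡ 20 (mod 58).
Multiplying by 55⁻¹ = 19 gives x ≡ 19·20 = 380 = 6·58 + 32 ≡ 32 (mod 58).
Check: T(32) = 55·32 + 11 = 1771 = 30·58 + 31 ≡ 31 (mod 58).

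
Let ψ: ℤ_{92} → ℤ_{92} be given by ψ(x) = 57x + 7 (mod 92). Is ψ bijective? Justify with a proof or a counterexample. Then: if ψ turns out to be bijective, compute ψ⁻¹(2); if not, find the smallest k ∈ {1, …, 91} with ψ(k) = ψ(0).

79

Recall that injectivity means: for all s, t in the domain, ψ(s) = ψ(t) implies s = t.
If ψ(s) = ψ(t), then 57s ≡ 57t (mod 92). Because gcd(57, 92) = 1, we may cancel 57 to get s ≡ t (mod 92).
We now compute 57⁻¹ mod 92 explicitly. Euclid's algorithm: 92 = 1·57 + 35, 57 = 1·35 + 22, 35 = 1·22 + 13, 22 = 1·13 + 9, 13 = 1·9 + 4, 9 = 2·4 + 1; back-substituting gives 1 = 21·57 − 13·92, so 57⁻¹ ≡ 21 (mod 92).
Then y ↦ 21(y − 7) is a two-sided inverse to ψ, so every y ∈ ℤ_{92} has a preimage.
Therefore ψ is bijective.
Since ψ is bijective, we compute ψ⁻¹(2): solve 57x + 7 ≡ 2 (mod 92), i.e. 57x ≡ 87 (mod 92).
Multiplying by 57⁻¹ = 21 gives x ≡ 21·87 = 1827 = 19·92 + 79 ≡ 79 (mod 92).
Check: ψ(79) = 57·79 + 7 = 4510 = 49·92 + 2 ≡ 2 (mod 92).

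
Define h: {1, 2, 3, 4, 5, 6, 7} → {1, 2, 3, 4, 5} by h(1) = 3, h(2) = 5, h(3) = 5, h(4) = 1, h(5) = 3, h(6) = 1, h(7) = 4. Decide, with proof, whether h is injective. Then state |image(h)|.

4

h(2) = 5 = h(3) with 2 ≠ 3, so h is not injective.
The image of h is {1, 3, 4, 5}, which has 4 elements.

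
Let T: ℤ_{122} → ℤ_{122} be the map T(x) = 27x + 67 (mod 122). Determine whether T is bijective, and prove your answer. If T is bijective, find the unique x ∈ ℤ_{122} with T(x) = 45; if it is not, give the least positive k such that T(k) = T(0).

76

By definition, T is injective if T(x_1) = T(x_2) implies x_1 = x_2.
If T(x_1) = T(x_2), then 27x_1 ≡ 27x_2 (mod 122). Because gcd(27, 122) = 1, we may cancel 27 to get x_1 ≡ x_2 (mod 122).
We now compute 27⁻¹ mod 122 explicitly. Euclid's algorithm: 122 = 4·27 + 14, 27 = 1·14 + 13, 14 = 1·13 + 1; back-substituting gives 1 = 113·27 − 25·122, so 27⁻¹ ≡ 113 (mod 122).
Then y ↦ 113(y − 67) is a two-sided inverse to T, so every y ∈ ℤ_{122} has a preimage.
Thus T is bijective.
Since T is bijective, we find T⁻¹(45): we need 27x ≡ 45 − 67 ≡ 100 (mod 122). Using 27⁻¹ = 113: x ≡ 113·100 = 11300 = 92·122 + 76, so x = 76.
Check: T(76) = 27·76 + 67 = 2119 = 17·122 + 45 ≡ 45 (mod 122).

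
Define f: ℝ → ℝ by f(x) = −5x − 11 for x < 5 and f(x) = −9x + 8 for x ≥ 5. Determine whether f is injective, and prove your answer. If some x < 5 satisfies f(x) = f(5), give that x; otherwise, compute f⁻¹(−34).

Both pieces are strictly decreasing (slopes −5 and −9), so each is injective on its own interval.
The left piece maps (−∞, 5) onto (−36, ∞); the right piece maps [5, ∞) onto (−∞, −37].
These images are disjoint, so no value is attained by both pieces. Thus f is injective.
Because the two images are disjoint, no x < 5 has f(x) = f(5), so we compute f⁻¹(−34): −34 lies in (−36, ∞), so solve −5x − 11 = −34: x = (−34 + 11)/(−5) = 23/5.

23/5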